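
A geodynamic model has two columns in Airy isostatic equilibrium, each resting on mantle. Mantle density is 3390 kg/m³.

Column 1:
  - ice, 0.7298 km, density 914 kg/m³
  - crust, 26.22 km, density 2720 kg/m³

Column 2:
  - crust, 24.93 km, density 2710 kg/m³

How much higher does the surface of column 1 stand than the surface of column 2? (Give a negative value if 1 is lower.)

For any compensation level in the mantle, the mantle terms cancel and isostasy reduces to e = (Σt_1 − Σt_2) − (Σ(ρt)_1 − Σ(ρt)_2) / ρ_m.
Σt_1 = 26.9498 km; Σt_2 = 24.93 km; Σ(ρt)_1 = 71985.4372; Σ(ρt)_2 = 67560.3 (in km·kg/m³).
e = (26.9498 − 24.93) − (71985.4372 − 67560.3) / 3390 = 0.714 km.

0.714 km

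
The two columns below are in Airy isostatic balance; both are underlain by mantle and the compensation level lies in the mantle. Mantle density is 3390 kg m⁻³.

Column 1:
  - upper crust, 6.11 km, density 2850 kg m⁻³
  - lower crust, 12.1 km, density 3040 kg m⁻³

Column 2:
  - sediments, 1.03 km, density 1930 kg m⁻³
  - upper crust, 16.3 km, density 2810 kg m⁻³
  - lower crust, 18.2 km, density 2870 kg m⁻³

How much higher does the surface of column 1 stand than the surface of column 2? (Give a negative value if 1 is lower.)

For any compensation level in the mantle, the mantle terms cancel and isostasy reduces to e = (Σt_1 − Σt_2) − (Σ(ρt)_1 − Σ(ρt)_2) / ρ_m.
Σt_1 = 18.21 km; Σt_2 = 35.53 km; Σ(ρt)_1 = 54197.5; Σ(ρt)_2 = 100024.9 (in km·kg m⁻³).
e = (18.21 − 35.53) − (54197.5 − 100024.9) / 3390 = −3.8 km.

−3.8 km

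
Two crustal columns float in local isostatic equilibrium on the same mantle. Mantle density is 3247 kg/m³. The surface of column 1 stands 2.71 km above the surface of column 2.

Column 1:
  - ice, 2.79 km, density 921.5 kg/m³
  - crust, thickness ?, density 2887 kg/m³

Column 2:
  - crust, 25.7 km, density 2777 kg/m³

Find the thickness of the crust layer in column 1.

40 km

Take the compensation level at the base of the deeper column (depth z_c below the surface of column 1) and equate Σ ρ_i t_i down to z_c; mantle fills any gap and the z_c terms cancel.
Column 1: 2.79×921.5 + x×2887 + (z_c − 2.79 − x)×3247
Column 2: 2.71×0 + 25.7×2777 + (z_c − 2.71 − 25.7)×3247
The z_c×3247 term appears on both sides and cancels. Collect the known terms of each column as K = Σ(ρt)_known − 3247 × (depth of known layers): K_1 = 2570.985 − 3247×2.79 = −6488.145; K_2 = 71368.9 − 3247×(2.71 + 25.7) = −20878.37.
Balance: K_1 − x×(3247 − 2887) = K_2, so x = (K_1 − K_2)/(3247 − 2887) = 14390.2/360 = 40 km.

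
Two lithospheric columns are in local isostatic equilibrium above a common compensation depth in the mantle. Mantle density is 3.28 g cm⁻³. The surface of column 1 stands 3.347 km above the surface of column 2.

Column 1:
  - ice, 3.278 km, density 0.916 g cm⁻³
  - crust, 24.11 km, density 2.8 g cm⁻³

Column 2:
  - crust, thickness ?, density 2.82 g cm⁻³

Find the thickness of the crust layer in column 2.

18.1 km

Take the compensation level at the base of the deeper column (depth z_c below the surface of column 1) and equate Σ ρ_i t_i down to z_c; mantle fills any gap and the z_c terms cancel.
Column 1: 3.278×0.916 + 24.11×2.8 + (z_c − 27.388)×3.28
Column 2: 3.347×0 + x×2.82 + (z_c − 3.347 − 0 − x)×3.28
The z_c×3.28 term appears on both sides and cancels. Collect the known terms of each column as K = Σ(ρt)_known − 3.28 × (depth of known layers): K_1 = 70.510648 − 3.28×27.388 = −19.321992; K_2 = 0 − 3.28×(3.347 + 0) = −10.97816.
Balance: K_1 = K_2 − x×(3.28 − 2.82), so x = (K_2 − K_1)/(3.28 − 2.82) = 8.34383/0.46 = 18.1 km.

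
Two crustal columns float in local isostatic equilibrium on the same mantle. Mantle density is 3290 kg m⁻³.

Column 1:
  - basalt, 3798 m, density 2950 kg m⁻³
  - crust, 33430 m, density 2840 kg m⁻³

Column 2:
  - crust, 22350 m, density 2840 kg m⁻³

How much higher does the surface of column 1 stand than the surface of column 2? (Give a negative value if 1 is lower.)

For any compensation level in the mantle, the mantle terms cancel and isostasy reduces to e = (Σt_1 − Σt_2) − (Σ(ρt)_1 − Σ(ρt)_2) / ρ_m.
Σt_1 = 37228 m; Σt_2 = 22350 m; Σ(ρt)_1 = 106145300; Σ(ρt)_2 = 63474000 (in m·kg m⁻³).
e = (37228 − 22350) − (106145300 − 63474000) / 3290 = 1910 m.

1910 m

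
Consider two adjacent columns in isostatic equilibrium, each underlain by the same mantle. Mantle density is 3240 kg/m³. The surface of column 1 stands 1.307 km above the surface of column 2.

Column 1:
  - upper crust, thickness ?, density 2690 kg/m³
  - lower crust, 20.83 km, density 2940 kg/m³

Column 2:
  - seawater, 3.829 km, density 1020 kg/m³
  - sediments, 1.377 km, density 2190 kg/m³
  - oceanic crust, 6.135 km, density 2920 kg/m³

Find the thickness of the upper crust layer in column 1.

Take the compensation level at the base of the deeper column (depth z_c below the surface of column 1) and equate Σ ρ_i t_i down to z_c; mantle fills any gap and the z_c terms cancel.
Column 1: x×2690 + 20.83×2940 + (z_c − 20.83 − x)×3240
Column 2: 1.307×0 + 3.829×1020 + 1.377×2190 + 6.135×2920 + (z_c − 1.307 − 11.341)×3240
The z_c×3240 term appears on both sides and cancels. Collect the known terms of each column as K = Σ(ρt)_known − 3240 × (depth of known layers): K_1 = 61240.2 − 3240×20.83 = −6249; K_2 = 24835.41 − 3240×(1.307 + 11.341) = −16144.11.
Balance: K_1 − x×(3240 − 2690) = K_2, so x = (K_1 − K_2)/(3240 − 2690) = 9895.11/550 = 18 km.

18 km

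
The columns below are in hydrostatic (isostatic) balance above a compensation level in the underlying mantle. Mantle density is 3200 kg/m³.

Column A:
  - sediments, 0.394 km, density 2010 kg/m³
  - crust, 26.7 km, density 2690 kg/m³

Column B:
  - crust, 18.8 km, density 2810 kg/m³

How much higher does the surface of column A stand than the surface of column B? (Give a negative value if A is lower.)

2.11 km

For any compensation level in the mantle, the mantle terms cancel and isostasy reduces to e = (Σt_A − Σt_B) − (Σ(ρt)_A − Σ(ρt)_B) / ρ_m.
Σt_A = 27.094 km; Σt_B = 18.8 km; Σ(ρt)_A = 72614.94; Σ(ρt)_B = 52828 (in km·kg/m³).
e = (27.094 − 18.8) − (72614.94 − 52828) / 3200 = 2.11 km.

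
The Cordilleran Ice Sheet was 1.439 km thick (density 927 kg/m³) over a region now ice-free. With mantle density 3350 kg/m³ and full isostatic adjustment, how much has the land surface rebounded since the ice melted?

Removing the load lets mantle flow back in; uplift u satisfies ρ_ice t = ρ_m u.
u = t ρ_ice/ρ_m = 1.439 km × 927/3350 = 0.398 km.

0.398 km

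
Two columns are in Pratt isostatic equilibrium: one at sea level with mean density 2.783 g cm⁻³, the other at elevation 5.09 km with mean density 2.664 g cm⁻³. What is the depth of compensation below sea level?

ρ_ref D = ρ (D + h) → D (ρ_ref − ρ) = ρ h.
D = ρ h/(ρ_ref − ρ) = 2.664 × 5.09 km/(2.783 − 2.664) = 114 km.

114 km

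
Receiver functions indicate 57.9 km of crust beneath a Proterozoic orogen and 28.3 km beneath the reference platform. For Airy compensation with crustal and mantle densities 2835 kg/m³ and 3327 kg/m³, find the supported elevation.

4.38 km

Excess crust Δ = 57.9 km − 28.3 km = 29.6 km, split between elevation h and root r with h + r = Δ.
Airy balance ρ_c h = (ρ_m − ρ_c) r gives r = h ρ_c/(ρ_m − ρ_c), so h (1 + ρ_c/(ρ_m − ρ_c)) = Δ, i.e. h = Δ (ρ_m − ρ_c)/ρ_m.
h = 29.6 km × 492/3327 = 4.38 km.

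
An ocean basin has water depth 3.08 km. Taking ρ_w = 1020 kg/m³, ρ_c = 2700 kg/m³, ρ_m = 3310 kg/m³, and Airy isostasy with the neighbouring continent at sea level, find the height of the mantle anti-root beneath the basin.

8.48 km

In Airy isostatic equilibrium: replacing crust with seawater at the top is compensated by replacing crust with mantle at the base: d (ρ_c − ρ_w) = a (ρ_m − ρ_c).
a = d (ρ_c − ρ_w)/(ρ_m − ρ_c) = 3.08 km × 1680/610 = 8.48 km.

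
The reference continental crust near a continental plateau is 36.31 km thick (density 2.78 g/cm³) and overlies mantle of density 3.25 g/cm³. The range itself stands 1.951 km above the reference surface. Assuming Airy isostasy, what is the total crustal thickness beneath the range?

49.8 km

Root depth r = h ρ_c / (ρ_m − ρ_c) = 1.951 km × 2.78 / 0.47 = 11.54 km.
Total thickness = T + h + r = 36.31 km + 1.951 km + 11.54 km = 49.8 km.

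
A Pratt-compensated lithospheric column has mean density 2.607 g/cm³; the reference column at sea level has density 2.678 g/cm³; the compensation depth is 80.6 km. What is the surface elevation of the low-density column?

2.2 km

ρ_ref D = ρ (D + h) → h = D (ρ_ref − ρ)/ρ.
h = 80.6 km × (2.678 − 2.607)/2.607 = 2.2 km.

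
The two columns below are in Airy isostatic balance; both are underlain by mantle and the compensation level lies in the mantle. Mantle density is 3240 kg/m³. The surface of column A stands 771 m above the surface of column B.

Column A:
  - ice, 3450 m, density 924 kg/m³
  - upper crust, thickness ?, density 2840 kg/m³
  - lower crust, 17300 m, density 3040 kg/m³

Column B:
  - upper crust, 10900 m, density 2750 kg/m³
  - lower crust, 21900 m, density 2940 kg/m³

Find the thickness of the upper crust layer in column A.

Take the compensation level at the base of the deeper column (depth z_c below the surface of column A) and equate Σ ρ_i t_i down to z_c; mantle fills any gap and the z_c terms cancel.
Column A: 3450×924 + x×2840 + 17300×3040 + (z_c − 20750 − x)×3240
Column B: 771×0 + 10900×2750 + 21900×2940 + (z_c − 771 − 32800)×3240
The z_c×3240 term appears on both sides and cancels. Collect the known terms of each column as K = Σ(ρt)_known − 3240 × (depth of known layers): K_A = 55779800 − 3240×20750 = −11450200; K_B = 94361000 − 3240×(771 + 32800) = −14409040.
Balance: K_A − x×(3240 − 2840) = K_B, so x = (K_A − K_B)/(3240 − 2840) = 2958840/400 = 7400 m.

7400 m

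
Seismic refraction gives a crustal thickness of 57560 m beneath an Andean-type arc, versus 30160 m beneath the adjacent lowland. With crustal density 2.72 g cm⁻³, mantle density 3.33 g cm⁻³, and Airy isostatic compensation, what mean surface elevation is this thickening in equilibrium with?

5020 m

Excess crust Δ = 57560 m − 30160 m = 27400 m, split between elevation h and root r with h + r = Δ.
Airy balance ρ_c h = (ρ_m − ρ_c) r gives r = h ρ_c/(ρ_m − ρ_c), so h (1 + ρ_c/(ρ_m − ρ_c)) = Δ, i.e. h = Δ (ρ_m − ρ_c)/ρ_m.
h = 27400 m × 0.61/3.33 = 5020 m.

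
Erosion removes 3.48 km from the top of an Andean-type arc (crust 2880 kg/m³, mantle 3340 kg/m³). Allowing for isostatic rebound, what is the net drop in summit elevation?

0.479 km

Rebound u = e ρ_c/ρ_m = 3.48 km × 2880/3340 = 3.001 km.
Net surface drop = e − u = 3.48 km − 3.001 km = e (ρ_m − ρ_c)/ρ_m = 0.479 km.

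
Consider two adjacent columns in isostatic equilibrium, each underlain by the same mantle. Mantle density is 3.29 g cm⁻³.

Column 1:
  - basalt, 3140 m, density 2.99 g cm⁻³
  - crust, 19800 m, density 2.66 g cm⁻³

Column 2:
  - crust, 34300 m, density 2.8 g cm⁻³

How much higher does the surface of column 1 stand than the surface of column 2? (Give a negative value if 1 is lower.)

−1030 m

For any compensation level in the mantle, the mantle terms cancel and isostasy reduces to e = (Σt_1 − Σt_2) − (Σ(ρt)_1 − Σ(ρt)_2) / ρ_m.
Σt_1 = 22940 m; Σt_2 = 34300 m; Σ(ρt)_1 = 62056.6; Σ(ρt)_2 = 96040 (in m·g cm⁻³).
e = (22940 − 34300) − (62056.6 − 96040) / 3.29 = −1030 m.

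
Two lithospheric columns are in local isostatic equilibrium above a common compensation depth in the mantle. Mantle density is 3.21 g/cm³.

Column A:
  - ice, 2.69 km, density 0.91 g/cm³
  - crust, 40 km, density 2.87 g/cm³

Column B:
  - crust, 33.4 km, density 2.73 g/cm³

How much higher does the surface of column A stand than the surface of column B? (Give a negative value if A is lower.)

1.17 km

For any compensation level in the mantle, the mantle terms cancel and isostasy reduces to e = (Σt_A − Σt_B) − (Σ(ρt)_A − Σ(ρt)_B) / ρ_m.
Σt_A = 42.69 km; Σt_B = 33.4 km; Σ(ρt)_A = 117.2479; Σ(ρt)_B = 91.182 (in km·g/cm³).
e = (42.69 − 33.4) − (117.2479 − 91.182) / 3.21 = 1.17 km.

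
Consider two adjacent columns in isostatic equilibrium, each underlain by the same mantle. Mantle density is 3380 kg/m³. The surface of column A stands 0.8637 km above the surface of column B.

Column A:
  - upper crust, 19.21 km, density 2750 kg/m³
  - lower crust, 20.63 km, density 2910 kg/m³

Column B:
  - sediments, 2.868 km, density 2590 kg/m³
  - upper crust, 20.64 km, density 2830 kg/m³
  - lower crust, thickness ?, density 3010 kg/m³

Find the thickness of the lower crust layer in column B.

Take the compensation level at the base of the deeper column (depth z_c below the surface of column A) and equate Σ ρ_i t_i down to z_c; mantle fills any gap and the z_c terms cancel.
Column A: 19.21×2750 + 20.63×2910 + (z_c − 39.84)×3380
Column B: 0.8637×0 + 2.868×2590 + 20.64×2830 + x×3010 + (z_c − 0.8637 − 23.508 − x)×3380
The z_c×3380 term appears on both sides and cancels. Collect the known terms of each column as K = Σ(ρt)_known − 3380 × (depth of known layers): K_A = 112860.8 − 3380×39.84 = −21798.4; K_B = 65839.32 − 3380×(0.8637 + 23.508) = −16537.026.
Balance: K_A = K_B − x×(3380 − 3010), so x = (K_B − K_A)/(3380 − 3010) = 5261.37/370 = 14.2 km.

14.2 km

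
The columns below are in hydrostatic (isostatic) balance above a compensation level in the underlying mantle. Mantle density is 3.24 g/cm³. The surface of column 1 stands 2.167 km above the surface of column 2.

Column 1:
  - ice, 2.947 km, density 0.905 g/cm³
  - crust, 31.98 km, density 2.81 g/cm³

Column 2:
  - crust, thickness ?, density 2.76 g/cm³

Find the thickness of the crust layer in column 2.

Take the compensation level at the base of the deeper column (depth z_c below the surface of column 1) and equate Σ ρ_i t_i down to z_c; mantle fills any gap and the z_c terms cancel.
Column 1: 2.947×0.905 + 31.98×2.81 + (z_c − 34.927)×3.24
Column 2: 2.167×0 + x×2.76 + (z_c − 2.167 − 0 − x)×3.24
The z_c×3.24 term appears on both sides and cancels. Collect the known terms of each column as K = Σ(ρt)_known − 3.24 × (depth of known layers): K_1 = 92.530835 − 3.24×34.927 = −20.632645; K_2 = 0 − 3.24×(2.167 + 0) = −7.02108.
Balance: K_1 = K_2 − x×(3.24 − 2.76), so x = (K_2 − K_1)/(3.24 − 2.76) = 13.6116/0.48 = 28.4 km.

28.4 km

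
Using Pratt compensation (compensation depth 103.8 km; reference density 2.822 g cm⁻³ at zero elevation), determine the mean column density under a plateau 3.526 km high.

2.73 g cm⁻³

Pratt balance: ρ_ref D = ρ (D + h).
ρ = ρ_ref D/(D + h) = 2.822 × 103.8 km/(103.8 km + 3.526 km) = 2.73 g cm⁻³.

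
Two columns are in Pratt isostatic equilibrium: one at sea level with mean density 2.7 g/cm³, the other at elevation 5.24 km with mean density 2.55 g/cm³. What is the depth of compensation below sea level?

ρ_ref D = ρ (D + h) → D (ρ_ref − ρ) = ρ h.
D = ρ h/(ρ_ref − ρ) = 2.55 × 5.24 km/(2.7 − 2.55) = 89.1 km.

89.1 km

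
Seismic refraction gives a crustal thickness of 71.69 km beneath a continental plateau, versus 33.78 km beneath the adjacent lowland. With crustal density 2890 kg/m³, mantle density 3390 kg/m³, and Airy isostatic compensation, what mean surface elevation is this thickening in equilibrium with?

5.59 km

Excess crust Δ = 71.69 km − 33.78 km = 37.91 km, split between elevation h and root r with h + r = Δ.
Airy balance ρ_c h = (ρ_m − ρ_c) r gives r = h ρ_c/(ρ_m − ρ_c), so h (1 + ρ_c/(ρ_m − ρ_c)) = Δ, i.e. h = Δ (ρ_m − ρ_c)/ρ_m.
h = 37.91 km × 500/3390 = 5.59 km.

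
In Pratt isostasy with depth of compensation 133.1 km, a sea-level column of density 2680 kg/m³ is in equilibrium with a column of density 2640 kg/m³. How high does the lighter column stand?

ρ_ref D = ρ (D + h) → h = D (ρ_ref − ρ)/ρ.
h = 133.1 km × (2680 − 2640)/2640 = 2.02 km.

2.02 km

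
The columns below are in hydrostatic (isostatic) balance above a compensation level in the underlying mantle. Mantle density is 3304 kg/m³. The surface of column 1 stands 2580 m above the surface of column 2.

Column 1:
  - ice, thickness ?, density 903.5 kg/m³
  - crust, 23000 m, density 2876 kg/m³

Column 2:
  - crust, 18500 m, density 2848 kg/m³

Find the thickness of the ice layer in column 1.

2960 m

Take the compensation level at the base of the deeper column (depth z_c below the surface of column 1) and equate Σ ρ_i t_i down to z_c; mantle fills any gap and the z_c terms cancel.
Column 1: x×903.5 + 23000×2876 + (z_c − 23000 − x)×3304
Column 2: 2580×0 + 18500×2848 + (z_c − 2580 − 18500)×3304
The z_c×3304 term appears on both sides and cancels. Collect the known terms of each column as K = Σ(ρt)_known − 3304 × (depth of known layers): K_1 = 66148000 − 3304×23000 = −9844000; K_2 = 52688000 − 3304×(2580 + 18500) = −16960320.
Balance: K_1 − x×(3304 − 903.5) = K_2, so x = (K_1 − K_2)/(3304 − 903.5) = 7116320/2400.5 = 2960 m.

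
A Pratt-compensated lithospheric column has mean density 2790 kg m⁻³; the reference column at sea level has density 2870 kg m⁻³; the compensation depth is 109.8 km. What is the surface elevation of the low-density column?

3.15 km

ρ_ref D = ρ (D + h) → h = D (ρ_ref − ρ)/ρ.
h = 109.8 km × (2870 − 2790)/2790 = 3.15 km.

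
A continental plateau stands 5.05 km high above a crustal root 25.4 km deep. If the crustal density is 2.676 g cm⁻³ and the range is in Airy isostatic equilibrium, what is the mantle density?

Airy balance: ρ_c h = (ρ_m − ρ_c) r → ρ_m = ρ_c (1 + h/r).
ρ_m = 2.676 × (1 + 5.05 km/25.4 km) = 3.21 g cm⁻³.

3.21 g cm⁻³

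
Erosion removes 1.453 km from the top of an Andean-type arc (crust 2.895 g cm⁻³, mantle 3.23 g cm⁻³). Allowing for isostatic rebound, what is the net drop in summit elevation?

Rebound u = e ρ_c/ρ_m = 1.453 km × 2.895/3.23 = 1.302 km.
Net surface drop = e − u = 1.453 km − 1.302 km = e (ρ_m − ρ_c)/ρ_m = 0.151 km.

0.151 km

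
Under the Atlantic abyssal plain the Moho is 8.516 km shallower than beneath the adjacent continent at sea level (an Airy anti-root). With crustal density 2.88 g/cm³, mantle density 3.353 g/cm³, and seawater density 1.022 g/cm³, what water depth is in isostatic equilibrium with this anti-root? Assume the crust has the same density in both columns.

Replacing a thickness d of crust by seawater at the top must be balanced by replacing crust with mantle at the base: d (ρ_c − ρ_w) = a (ρ_m − ρ_c).
d = a (ρ_m − ρ_c)/(ρ_c − ρ_w) = 8.516 km × 0.473/1.858 = 2.17 km.

2.17 km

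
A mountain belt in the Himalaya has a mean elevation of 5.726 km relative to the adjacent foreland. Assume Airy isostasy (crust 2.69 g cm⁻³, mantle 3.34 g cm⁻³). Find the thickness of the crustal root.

23.7 km

In Airy isostatic equilibrium: the weight of the topography is balanced by the buoyancy of the root, ρ_c h = (ρ_m − ρ_c) r.
r = h · ρ_c / (ρ_m − ρ_c) = 5.726 km × 2.69 / (3.34 − 2.69) = 23.7 km.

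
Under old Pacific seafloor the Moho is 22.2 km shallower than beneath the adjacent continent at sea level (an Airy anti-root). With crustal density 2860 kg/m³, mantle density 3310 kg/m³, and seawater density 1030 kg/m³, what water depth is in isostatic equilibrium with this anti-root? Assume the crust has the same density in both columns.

5.46 km

Replacing a thickness d of crust by seawater at the top must be balanced by replacing crust with mantle at the base: d (ρ_c − ρ_w) = a (ρ_m − ρ_c).
d = a (ρ_m − ρ_c)/(ρ_c − ρ_w) = 22.2 km × 450/1830 = 5.46 km.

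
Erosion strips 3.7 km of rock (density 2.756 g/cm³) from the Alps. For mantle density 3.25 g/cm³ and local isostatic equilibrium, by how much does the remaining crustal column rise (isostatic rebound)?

Unloading: uplift u = e ρ_c/ρ_m = 3.7 km × 2.756/3.25 = 3.14 km.

3.14 km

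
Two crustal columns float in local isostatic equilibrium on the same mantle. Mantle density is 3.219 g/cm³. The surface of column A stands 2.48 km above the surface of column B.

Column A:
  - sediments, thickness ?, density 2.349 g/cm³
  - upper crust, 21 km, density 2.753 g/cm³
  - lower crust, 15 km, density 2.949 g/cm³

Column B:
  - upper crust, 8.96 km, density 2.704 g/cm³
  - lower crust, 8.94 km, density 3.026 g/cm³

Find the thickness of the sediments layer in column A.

Take the compensation level at the base of the deeper column (depth z_c below the surface of column A) and equate Σ ρ_i t_i down to z_c; mantle fills any gap and the z_c terms cancel.
Column A: x×2.349 + 21×2.753 + 15×2.949 + (z_c − 36 − x)×3.219
Column B: 2.48×0 + 8.96×2.704 + 8.94×3.026 + (z_c − 2.48 − 17.9)×3.219
The z_c×3.219 term appears on both sides and cancels. Collect the known terms of each column as K = Σ(ρt)_known − 3.219 × (depth of known layers): K_A = 102.048 − 3.219×36 = −13.836; K_B = 51.28028 − 3.219×(2.48 + 17.9) = −14.32294.
Balance: K_A − x×(3.219 − 2.349) = K_B, so x = (K_A − K_B)/(3.219 − 2.349) = 0.48694/0.87 = 0.56 km.

0.56 km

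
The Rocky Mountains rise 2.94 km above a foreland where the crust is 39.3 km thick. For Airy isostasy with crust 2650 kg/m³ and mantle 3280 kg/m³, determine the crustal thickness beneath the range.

Root depth r = h ρ_c / (ρ_m − ρ_c) = 2.94 km × 2650 / 630 = 12.37 km.
Total thickness = T + h + r = 39.3 km + 2.94 km + 12.37 km = 54.6 km.

54.6 km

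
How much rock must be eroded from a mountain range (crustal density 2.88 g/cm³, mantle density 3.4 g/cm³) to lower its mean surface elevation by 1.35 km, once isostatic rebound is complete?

8.83 km

Net drop Δ = e − u = e − e ρ_c/ρ_m = e (ρ_m − ρ_c)/ρ_m.
e = Δ ρ_m/(ρ_m − ρ_c) = 1.35 km × 3.4/0.52 = 8.83 km.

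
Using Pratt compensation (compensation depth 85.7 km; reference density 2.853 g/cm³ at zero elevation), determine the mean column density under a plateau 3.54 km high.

Pratt balance: ρ_ref D = ρ (D + h).
ρ = ρ_ref D/(D + h) = 2.853 × 85.7 km/(85.7 km + 3.54 km) = 2.74 g/cm³.

2.74 g/cm³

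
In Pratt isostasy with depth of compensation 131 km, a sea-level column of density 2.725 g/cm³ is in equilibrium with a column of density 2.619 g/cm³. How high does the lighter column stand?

5.3 km

ρ_ref D = ρ (D + h) → h = D (ρ_ref − ρ)/ρ.
h = 131 km × (2.725 − 2.619)/2.619 = 5.3 km.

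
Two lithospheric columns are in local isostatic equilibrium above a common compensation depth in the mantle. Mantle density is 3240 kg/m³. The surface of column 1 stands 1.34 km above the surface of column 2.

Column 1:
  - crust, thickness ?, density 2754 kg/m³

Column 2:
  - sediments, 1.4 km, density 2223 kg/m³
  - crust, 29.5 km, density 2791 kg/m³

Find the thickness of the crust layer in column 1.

Take the compensation level at the base of the deeper column (depth z_c below the surface of column 1) and equate Σ ρ_i t_i down to z_c; mantle fills any gap and the z_c terms cancel.
Column 1: x×2754 + (z_c − 0 − x)×3240
Column 2: 1.34×0 + 1.4×2223 + 29.5×2791 + (z_c − 1.34 − 30.9)×3240
The z_c×3240 term appears on both sides and cancels. Collect the known terms of each column as K = Σ(ρt)_known − 3240 × (depth of known layers): K_1 = 0 − 3240×0 = 0; K_2 = 85446.7 − 3240×(1.34 + 30.9) = −19010.9.
Balance: K_1 − x×(3240 − 2754) = K_2, so x = (K_1 − K_2)/(3240 − 2754) = 19010.9/486 = 39.1 km.

39.1 km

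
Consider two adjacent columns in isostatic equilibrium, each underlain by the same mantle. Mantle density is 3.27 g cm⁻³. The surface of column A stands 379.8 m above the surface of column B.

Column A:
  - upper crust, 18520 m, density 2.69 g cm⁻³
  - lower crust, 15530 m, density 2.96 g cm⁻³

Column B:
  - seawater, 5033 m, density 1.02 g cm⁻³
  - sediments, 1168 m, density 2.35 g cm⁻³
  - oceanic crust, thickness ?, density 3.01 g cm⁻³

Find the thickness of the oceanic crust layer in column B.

Take the compensation level at the base of the deeper column (depth z_c below the surface of column A) and equate Σ ρ_i t_i down to z_c; mantle fills any gap and the z_c terms cancel.
Column A: 18520×2.69 + 15530×2.96 + (z_c − 34050)×3.27
Column B: 379.8×0 + 5033×1.02 + 1168×2.35 + x×3.01 + (z_c − 379.8 − 6201 − x)×3.27
The z_c×3.27 term appears on both sides and cancels. Collect the known terms of each column as K = Σ(ρt)_known − 3.27 × (depth of known layers): K_A = 95787.6 − 3.27×34050 = −15555.9; K_B = 7878.46 − 3.27×(379.8 + 6201) = −13640.756.
Balance: K_A = K_B − x×(3.27 − 3.01), so x = (K_B − K_A)/(3.27 − 3.01) = 1915.14/0.26 = 7370 m.

7370 m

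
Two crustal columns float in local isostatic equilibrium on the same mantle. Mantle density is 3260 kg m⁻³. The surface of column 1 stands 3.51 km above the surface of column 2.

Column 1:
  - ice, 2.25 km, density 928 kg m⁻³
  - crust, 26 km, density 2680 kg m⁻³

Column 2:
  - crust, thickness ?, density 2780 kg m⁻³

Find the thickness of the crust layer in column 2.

18.5 km

Take the compensation level at the base of the deeper column (depth z_c below the surface of column 1) and equate Σ ρ_i t_i down to z_c; mantle fills any gap and the z_c terms cancel.
Column 1: 2.25×928 + 26×2680 + (z_c − 28.25)×3260
Column 2: 3.51×0 + x×2780 + (z_c − 3.51 − 0 − x)×3260
The z_c×3260 term appears on both sides and cancels. Collect the known terms of each column as K = Σ(ρt)_known − 3260 × (depth of known layers): K_1 = 71768 − 3260×28.25 = −20327; K_2 = 0 − 3260×(3.51 + 0) = −11442.6.
Balance: K_1 = K_2 − x×(3260 − 2780), so x = (K_2 − K_1)/(3260 − 2780) = 8884.4/480 = 18.5 km.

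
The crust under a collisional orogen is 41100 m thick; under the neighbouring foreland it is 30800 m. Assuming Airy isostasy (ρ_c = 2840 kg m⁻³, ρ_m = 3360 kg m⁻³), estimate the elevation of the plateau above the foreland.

1590 m

Excess crust Δ = 41100 m − 30800 m = 10300 m, split between elevation h and root r with h + r = Δ.
Airy balance ρ_c h = (ρ_m − ρ_c) r gives r = h ρ_c/(ρ_m − ρ_c), so h (1 + ρ_c/(ρ_m − ρ_c)) = Δ, i.e. h = Δ (ρ_m − ρ_c)/ρ_m.
h = 10300 m × 520/3360 = 1590 m.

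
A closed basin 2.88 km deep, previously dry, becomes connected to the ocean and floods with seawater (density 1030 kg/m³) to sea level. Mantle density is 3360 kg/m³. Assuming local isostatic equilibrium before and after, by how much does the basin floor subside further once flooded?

After flooding the water column is d + s deep. Its weight must equal the weight of mantle displaced by the extra subsidence s: (d + s) ρ_w = s ρ_m.
s = d ρ_w / (ρ_m − ρ_w) = 2.88 km × 1030/(3360 − 1030) = 1.27 km.

1.27 km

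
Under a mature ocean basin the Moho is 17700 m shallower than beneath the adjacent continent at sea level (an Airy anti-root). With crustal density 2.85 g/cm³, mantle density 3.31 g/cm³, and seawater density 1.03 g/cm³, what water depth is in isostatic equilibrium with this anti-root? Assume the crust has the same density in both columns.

Replacing a thickness d of crust by seawater at the top must be balanced by replacing crust with mantle at the base: d (ρ_c − ρ_w) = a (ρ_m − ρ_c).
d = a (ρ_m − ρ_c)/(ρ_c − ρ_w) = 17700 m × 0.46/1.82 = 4470 m.

4470 m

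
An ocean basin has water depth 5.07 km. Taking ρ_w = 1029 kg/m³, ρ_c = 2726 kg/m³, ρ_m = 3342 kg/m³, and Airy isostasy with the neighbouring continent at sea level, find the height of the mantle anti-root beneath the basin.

14 km

Isostatic balance requires: replacing crust with seawater at the top is compensated by replacing crust with mantle at the base: d (ρ_c − ρ_w) = a (ρ_m − ρ_c).
a = d (ρ_c − ρ_w)/(ρ_m − ρ_c) = 5.07 km × 1697/616 = 14 km.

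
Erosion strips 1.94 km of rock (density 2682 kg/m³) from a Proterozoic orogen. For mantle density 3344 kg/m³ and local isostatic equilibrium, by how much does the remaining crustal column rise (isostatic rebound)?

1.56 km

Unloading: uplift u = e ρ_c/ρ_m = 1.94 km × 2682/3344 = 1.56 km.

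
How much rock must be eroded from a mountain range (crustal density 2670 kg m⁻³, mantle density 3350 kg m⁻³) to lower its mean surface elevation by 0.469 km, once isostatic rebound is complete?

Net drop Δ = e − u = e − e ρ_c/ρ_m = e (ρ_m − ρ_c)/ρ_m.
e = Δ ρ_m/(ρ_m − ρ_c) = 0.469 km × 3350/680 = 2.31 km.

2.31 km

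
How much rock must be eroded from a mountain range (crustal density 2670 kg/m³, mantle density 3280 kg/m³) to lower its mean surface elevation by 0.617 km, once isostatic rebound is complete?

3.32 km

Net drop Δ = e − u = e − e ρ_c/ρ_m = e (ρ_m − ρ_c)/ρ_m.
e = Δ ρ_m/(ρ_m − ρ_c) = 0.617 km × 3280/610 = 3.32 km.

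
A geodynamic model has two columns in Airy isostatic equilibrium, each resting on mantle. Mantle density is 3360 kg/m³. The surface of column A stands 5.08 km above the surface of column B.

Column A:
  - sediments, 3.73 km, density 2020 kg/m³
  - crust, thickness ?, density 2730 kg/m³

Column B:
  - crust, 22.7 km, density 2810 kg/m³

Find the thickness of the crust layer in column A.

Take the compensation level at the base of the deeper column (depth z_c below the surface of column A) and equate Σ ρ_i t_i down to z_c; mantle fills any gap and the z_c terms cancel.
Column A: 3.73×2020 + x×2730 + (z_c − 3.73 − x)×3360
Column B: 5.08×0 + 22.7×2810 + (z_c − 5.08 − 22.7)×3360
The z_c×3360 term appears on both sides and cancels. Collect the known terms of each column as K = Σ(ρt)_known − 3360 × (depth of known layers): K_A = 7534.6 − 3360×3.73 = −4998.2; K_B = 63787 − 3360×(5.08 + 22.7) = −29553.8.
Balance: K_A − x×(3360 − 2730) = K_B, so x = (K_A − K_B)/(3360 − 2730) = 24555.6/630 = 39 km.

39 km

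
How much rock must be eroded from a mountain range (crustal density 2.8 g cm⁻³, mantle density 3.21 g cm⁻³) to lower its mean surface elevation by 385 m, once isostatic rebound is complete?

Net drop Δ = e − u = e − e ρ_c/ρ_m = e (ρ_m − ρ_c)/ρ_m.
e = Δ ρ_m/(ρ_m − ρ_c) = 385 m × 3.21/0.41 = 3010 m.

3010 m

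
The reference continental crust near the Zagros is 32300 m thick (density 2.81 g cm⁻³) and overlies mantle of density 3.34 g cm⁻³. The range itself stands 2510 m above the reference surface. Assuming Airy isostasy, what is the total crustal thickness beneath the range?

48100 m

Root depth r = h ρ_c / (ρ_m − ρ_c) = 2510 m × 2.81 / 0.53 = 13310 m.
Total thickness = T + h + r = 32300 m + 2510 m + 13310 m = 48100 m.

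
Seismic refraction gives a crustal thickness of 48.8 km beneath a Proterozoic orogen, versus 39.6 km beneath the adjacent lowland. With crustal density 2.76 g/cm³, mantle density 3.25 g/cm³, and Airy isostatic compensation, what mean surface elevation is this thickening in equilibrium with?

Excess crust Δ = 48.8 km − 39.6 km = 9.2 km, split between elevation h and root r with h + r = Δ.
Airy balance ρ_c h = (ρ_m − ρ_c) r gives r = h ρ_c/(ρ_m − ρ_c), so h (1 + ρ_c/(ρ_m − ρ_c)) = Δ, i.e. h = Δ (ρ_m − ρ_c)/ρ_m.
h = 9.2 km × 0.49/3.25 = 1.39 km.

1.39 km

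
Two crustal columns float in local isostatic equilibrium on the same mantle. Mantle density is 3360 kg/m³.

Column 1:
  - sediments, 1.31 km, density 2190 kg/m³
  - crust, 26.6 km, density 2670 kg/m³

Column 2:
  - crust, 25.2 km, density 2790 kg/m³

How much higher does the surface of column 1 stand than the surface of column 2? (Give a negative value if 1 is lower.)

1.64 km

For any compensation level in the mantle, the mantle terms cancel and isostasy reduces to e = (Σt_1 − Σt_2) − (Σ(ρt)_1 − Σ(ρt)_2) / ρ_m.
Σt_1 = 27.91 km; Σt_2 = 25.2 km; Σ(ρt)_1 = 73890.9; Σ(ρt)_2 = 70308 (in km·kg/m³).
e = (27.91 − 25.2) − (73890.9 − 70308) / 3360 = 1.64 km.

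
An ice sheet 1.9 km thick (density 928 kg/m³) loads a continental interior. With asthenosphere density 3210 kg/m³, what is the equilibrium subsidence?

Isostatic balance requires: the ice load ρ_ice t is balanced by mantle displaced below, ρ_m s.
s = t ρ_ice / ρ_m = 1.9 km × 928/3210 = 0.549 km.

0.549 km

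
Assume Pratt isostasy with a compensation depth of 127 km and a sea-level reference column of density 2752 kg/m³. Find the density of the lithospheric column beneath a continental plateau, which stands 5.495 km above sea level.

2640 kg/m³

Pratt balance: ρ_ref D = ρ (D + h).
ρ = ρ_ref D/(D + h) = 2752 × 127 km/(127 km + 5.495 km) = 2640 kg/m³.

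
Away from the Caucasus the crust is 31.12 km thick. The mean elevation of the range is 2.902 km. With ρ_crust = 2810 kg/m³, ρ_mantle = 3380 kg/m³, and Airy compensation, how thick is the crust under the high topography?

Root depth r = h ρ_c / (ρ_m − ρ_c) = 2.902 km × 2810 / 570 = 14.31 km.
Total thickness = T + h + r = 31.12 km + 2.902 km + 14.31 km = 48.3 km.

48.3 km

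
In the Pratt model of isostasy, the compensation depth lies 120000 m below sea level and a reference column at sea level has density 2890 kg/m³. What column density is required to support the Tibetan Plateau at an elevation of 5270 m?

2770 kg/m³

Pratt balance: ρ_ref D = ρ (D + h).
ρ = ρ_ref D/(D + h) = 2890 × 120000 m/(120000 m + 5270 m) = 2770 kg/m³.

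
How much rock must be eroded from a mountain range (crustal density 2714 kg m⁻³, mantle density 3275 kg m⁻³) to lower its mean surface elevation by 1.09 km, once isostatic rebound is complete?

6.36 km

Net drop Δ = e − u = e − e ρ_c/ρ_m = e (ρ_m − ρ_c)/ρ_m.
e = Δ ρ_m/(ρ_m − ρ_c) = 1.09 km × 3275/561 = 6.36 km.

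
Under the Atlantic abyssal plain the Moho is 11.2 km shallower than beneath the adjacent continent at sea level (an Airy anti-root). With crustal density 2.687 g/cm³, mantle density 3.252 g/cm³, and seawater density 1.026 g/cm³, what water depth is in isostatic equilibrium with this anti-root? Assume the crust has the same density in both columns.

3.81 km

Replacing a thickness d of crust by seawater at the top must be balanced by replacing crust with mantle at the base: d (ρ_c − ρ_w) = a (ρ_m − ρ_c).
d = a (ρ_m − ρ_c)/(ρ_c − ρ_w) = 11.2 km × 0.565/1.661 = 3.81 km.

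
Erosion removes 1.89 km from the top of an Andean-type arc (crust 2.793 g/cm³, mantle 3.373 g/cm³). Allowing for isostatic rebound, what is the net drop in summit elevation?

Rebound u = e ρ_c/ρ_m = 1.89 km × 2.793/3.373 = 1.565 km.
Net surface drop = e − u = 1.89 km − 1.565 km = e (ρ_m − ρ_c)/ρ_m = 0.325 km.

0.325 km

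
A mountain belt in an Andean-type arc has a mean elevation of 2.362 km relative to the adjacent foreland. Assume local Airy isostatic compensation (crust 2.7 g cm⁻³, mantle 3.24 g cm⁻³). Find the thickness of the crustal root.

For local isostatic compensation: the weight of the topography is balanced by the buoyancy of the root, ρ_c h = (ρ_m − ρ_c) r.
r = h · ρ_c / (ρ_m − ρ_c) = 2.362 km × 2.7 / (3.24 − 2.7) = 11.8 km.

11.8 km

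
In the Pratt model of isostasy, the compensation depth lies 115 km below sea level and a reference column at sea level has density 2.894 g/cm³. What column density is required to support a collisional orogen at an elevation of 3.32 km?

2.81 g/cm³

Pratt balance: ρ_ref D = ρ (D + h).
ρ = ρ_ref D/(D + h) = 2.894 × 115 km/(115 km + 3.32 km) = 2.81 g/cm³.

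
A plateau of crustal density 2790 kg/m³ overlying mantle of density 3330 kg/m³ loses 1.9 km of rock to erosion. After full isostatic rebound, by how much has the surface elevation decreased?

0.308 km

Rebound u = e ρ_c/ρ_m = 1.9 km × 2790/3330 = 1.592 km.
Net surface drop = e − u = 1.9 km − 1.592 km = e (ρ_m − ρ_c)/ρ_m = 0.308 km.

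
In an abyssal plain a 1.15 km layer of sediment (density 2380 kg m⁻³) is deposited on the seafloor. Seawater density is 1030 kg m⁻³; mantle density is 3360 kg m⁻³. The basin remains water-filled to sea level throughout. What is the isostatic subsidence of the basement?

Submarine loading: the sediment displaces seawater, and the subsidence is in turn flooded, so s (ρ_m − ρ_w) = t (ρ_sed − ρ_w).
s = 1.15 km × (2380 − 1030) / (3360 − 1030) = 0.666 km.

0.666 km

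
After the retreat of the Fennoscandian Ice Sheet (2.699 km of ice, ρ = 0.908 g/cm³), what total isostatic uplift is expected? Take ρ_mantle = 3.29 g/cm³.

Removing the load lets mantle flow back in; uplift u satisfies ρ_ice t = ρ_m u.
u = t ρ_ice/ρ_m = 2.699 km × 0.908/3.29 = 0.745 km.

0.745 km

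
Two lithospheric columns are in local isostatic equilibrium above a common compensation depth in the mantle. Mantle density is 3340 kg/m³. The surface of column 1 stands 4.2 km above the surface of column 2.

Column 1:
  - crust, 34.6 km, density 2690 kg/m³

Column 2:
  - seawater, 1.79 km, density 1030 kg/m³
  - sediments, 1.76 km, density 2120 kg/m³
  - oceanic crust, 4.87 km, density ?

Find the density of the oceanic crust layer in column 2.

Take the compensation level at the base of the deeper column (depth z_c below the surface of column 1) and equate Σ ρ_i t_i down to z_c; mantle fills any gap and the z_c terms cancel.
Column 1: 34.6×2690 + (z_c − 34.6)×3340
Column 2: 4.2×0 + 1.79×1030 + 1.76×2120 + 4.87×ρ + (z_c − 4.2 − 8.42)×3340
The z_c×3340 term appears on both sides and cancels. Collect the known terms of each column as K = Σ(ρt)_known − 3340 × (depth of known layers): K_1 = 93074 − 3340×34.6 = −22490; K_2 = 5574.9 − 3340×(4.2 + 8.42) = −36575.9.
Balance: K_1 = K_2 + 4.87×ρ, so ρ = (K_1 − K_2)/4.87 = 14085.9/4.87 = 2890 kg/m³.

2890 kg/m³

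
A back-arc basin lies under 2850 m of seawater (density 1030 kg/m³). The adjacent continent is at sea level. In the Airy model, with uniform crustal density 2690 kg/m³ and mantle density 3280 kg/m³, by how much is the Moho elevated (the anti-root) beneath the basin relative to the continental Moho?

Isostatic balance requires: replacing crust with seawater at the top is compensated by replacing crust with mantle at the base: d (ρ_c − ρ_w) = a (ρ_m − ρ_c).
a = d (ρ_c − ρ_w)/(ρ_m − ρ_c) = 2850 m × 1660/590 = 8020 m.

8020 m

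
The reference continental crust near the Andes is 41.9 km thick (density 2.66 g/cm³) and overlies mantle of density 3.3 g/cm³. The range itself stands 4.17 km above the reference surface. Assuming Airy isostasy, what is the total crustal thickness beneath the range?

Root depth r = h ρ_c / (ρ_m − ρ_c) = 4.17 km × 2.66 / 0.64 = 17.33 km.
Total thickness = T + h + r = 41.9 km + 4.17 km + 17.33 km = 63.4 km.

63.4 km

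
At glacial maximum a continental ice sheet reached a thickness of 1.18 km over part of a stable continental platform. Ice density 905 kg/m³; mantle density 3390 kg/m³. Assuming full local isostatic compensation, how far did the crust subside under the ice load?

0.315 km

In Airy isostatic equilibrium: the ice load ρ_ice t is balanced by mantle displaced below, ρ_m s.
s = t ρ_ice / ρ_m = 1.18 km × 905/3390 = 0.315 km.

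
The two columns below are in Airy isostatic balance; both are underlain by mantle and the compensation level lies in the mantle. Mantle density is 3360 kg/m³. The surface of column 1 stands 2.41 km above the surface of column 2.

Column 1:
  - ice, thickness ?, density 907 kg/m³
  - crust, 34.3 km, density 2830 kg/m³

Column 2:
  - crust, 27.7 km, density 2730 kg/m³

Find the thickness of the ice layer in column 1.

Take the compensation level at the base of the deeper column (depth z_c below the surface of column 1) and equate Σ ρ_i t_i down to z_c; mantle fills any gap and the z_c terms cancel.
Column 1: x×907 + 34.3×2830 + (z_c − 34.3 − x)×3360
Column 2: 2.41×0 + 27.7×2730 + (z_c − 2.41 − 27.7)×3360
The z_c×3360 term appears on both sides and cancels. Collect the known terms of each column as K = Σ(ρt)_known − 3360 × (depth of known layers): K_1 = 97069 − 3360×34.3 = −18179; K_2 = 75621 − 3360×(2.41 + 27.7) = −25548.6.
Balance: K_1 − x×(3360 − 907) = K_2, so x = (K_1 − K_2)/(3360 − 907) = 7369.6/2453 = 3 km.

3 km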